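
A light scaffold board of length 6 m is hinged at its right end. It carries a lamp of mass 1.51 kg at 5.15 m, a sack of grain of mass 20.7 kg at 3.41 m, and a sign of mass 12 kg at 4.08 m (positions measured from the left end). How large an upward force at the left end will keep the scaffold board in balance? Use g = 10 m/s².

Take moments about the right end.
Lamp: 1.51 × 10 = 15.1 N down at 5.15 m → arm 0.85 m, τ = 15.1 × 0.85 = 12.83 N·m counterclockwise.
Sack of grain: 20.7 × 10 = 207 N down at 3.41 m → arm 2.59 m, τ = 207 × 2.59 = 536.1 N·m counterclockwise.
Sign: 12 × 10 = 120 N down at 4.08 m → arm 1.92 m, τ = 120 × 1.92 = 230.4 N·m counterclockwise.
Net moment of the loads = 779.3 N·m counterclockwise.
The upward force F acts at the left end, arm 6 m, giving F × 6 clockwise.
For rotational equilibrium, F × 6 = 779.3, so F = 779.3 / 6 = 130 N.

F ≈ 130 N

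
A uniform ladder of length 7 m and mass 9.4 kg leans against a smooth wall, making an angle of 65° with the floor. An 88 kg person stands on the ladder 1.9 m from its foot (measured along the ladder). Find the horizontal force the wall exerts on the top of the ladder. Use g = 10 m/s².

N_wall ≈ 133 N

About the foot of the ladder:
Ladder weight 9.4×10 = 94 N acts at 3.5 m along the ladder; its horizontal arm is 3.5·cos65° = 1.479 m → τ = 139 N·m clockwise.
Person: 88×10 = 880 N at 1.9 m → arm 0.803 m → τ = 706.6 N·m clockwise.
Wall normal N acts horizontally at the top; its moment arm is the height L sinθ = 7·sin65° = 6.344 m, counterclockwise.
For rotational equilibrium, N × 6.344 = 845.6, so N = 133 N.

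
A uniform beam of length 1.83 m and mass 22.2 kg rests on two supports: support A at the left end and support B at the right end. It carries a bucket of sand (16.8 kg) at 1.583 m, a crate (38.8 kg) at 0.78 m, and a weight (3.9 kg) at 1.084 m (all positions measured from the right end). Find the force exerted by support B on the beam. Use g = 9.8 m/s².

R_B ≈ 365 N

Sum moments about support A (its reaction then has zero moment arm).
Beam weight: 22.2 × 9.8 = 217.6 N down at 0.915 m → arm 0.915 m, τ = 217.6 × 0.915 = 199.1 N·m clockwise.
Bucket of sand: 16.8 × 9.8 = 164.6 N down at 1.583 m → arm 0.247 m, τ = 164.6 × 0.247 = 40.66 N·m clockwise.
Crate: 38.8 × 9.8 = 380.2 N down at 0.78 m → arm 1.05 m, τ = 380.2 × 1.05 = 399.2 N·m clockwise.
Weight: 3.9 × 9.8 = 38.22 N down at 1.084 m → arm 0.746 m, τ = 38.22 × 0.746 = 28.51 N·m clockwise.
Net load moment about support A = 667.5 N·m clockwise.
Reaction R at support B is upward at 0 m, arm 1.83 m → moment R × 1.83 counterclockwise.
Setting net torque to zero: R × 1.83 = 667.5 → R = 365 N.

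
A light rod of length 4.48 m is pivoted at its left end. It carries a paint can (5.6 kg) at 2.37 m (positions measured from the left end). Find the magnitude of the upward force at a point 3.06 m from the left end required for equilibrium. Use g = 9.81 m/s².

F ≈ 42.5 N

Sum moments about the left end (the unknown pivot reaction has zero arm there).
Paint can: 5.6 × 9.81 = 54.94 N down at 2.37 m → arm 2.37 m, τ = 54.94 × 2.37 = 130.2 N·m clockwise.
Net moment of the loads = 130.2 N·m clockwise.
The upward force F acts at a point 3.06 m from the left end, arm 3.06 m, giving F × 3.06 counterclockwise.
For rotational equilibrium, F × 3.06 = 130.2, so F = 130.2 / 3.06 = 42.5 N.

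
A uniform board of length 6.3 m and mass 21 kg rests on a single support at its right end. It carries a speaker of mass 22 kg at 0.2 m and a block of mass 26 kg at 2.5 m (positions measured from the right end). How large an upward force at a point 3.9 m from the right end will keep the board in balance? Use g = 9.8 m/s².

Choose the right end as the axis so the unknown pivot reaction has zero arm there.
Beam weight: 21 × 9.8 = 205.8 N down at 3.15 m → arm 3.15 m, τ = 205.8 × 3.15 = 648.3 N·m counterclockwise.
Speaker: 22 × 9.8 = 215.6 N down at 0.2 m → arm 0.2 m, τ = 215.6 × 0.2 = 43.12 N·m counterclockwise.
Block: 26 × 9.8 = 254.8 N down at 2.5 m → arm 2.5 m, τ = 254.8 × 2.5 = 637 N·m counterclockwise.
Net moment of the loads = 1328 N·m counterclockwise.
The upward force F acts at a point 3.9 m from the right end, arm 3.9 m, giving F × 3.9 clockwise.
Στ = 0 ⇒ F × 3.9 = 1328 ⇒ F = 1328 / 3.9 = 341 N.

F ≈ 341 N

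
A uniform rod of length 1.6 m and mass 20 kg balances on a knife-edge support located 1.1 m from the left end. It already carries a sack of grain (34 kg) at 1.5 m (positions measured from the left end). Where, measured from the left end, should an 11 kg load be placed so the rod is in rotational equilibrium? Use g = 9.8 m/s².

x ≈ 0.409 m from the left end

Sum moments about the knife-edge support (at 1.1 m from the left end) (the support reaction has zero arm there).
Beam weight: 20 × 9.8 = 196 N down at 0.8 m → arm 0.3 m, τ = 196 × 0.3 = 58.8 N·m counterclockwise.
Sack of grain: 34 × 9.8 = 333.2 N down at 1.5 m → arm 0.4 m, τ = 333.2 × 0.4 = 133.3 N·m clockwise.
Net moment of existing loads = 74.5 N·m clockwise.
The load weighs 11 × 9.8 = 107.8 N and must supply an equal counterclockwise moment, so its lever arm about the knife-edge support is 74.5 / 107.8 = 0.691 m.
That puts it at 1.1 − 0.691 = 0.409 m from the left end.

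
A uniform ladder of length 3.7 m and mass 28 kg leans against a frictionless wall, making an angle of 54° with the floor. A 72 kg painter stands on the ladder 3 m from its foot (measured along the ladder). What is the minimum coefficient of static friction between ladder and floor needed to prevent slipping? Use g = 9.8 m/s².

μ_min ≈ 0.526

Choose the foot of the ladder as the axis so the floor normal and friction both act there and drop out.
Ladder weight 28×9.8 = 274.4 N acts at 1.85 m along the ladder; its horizontal arm is 1.85·cos54° = 1.087 m → τ = 298.3 N·m clockwise.
Painter: 72×9.8 = 705.6 N at 3 m → arm 1.763 m → τ = 1244 N·m clockwise.
Wall normal N acts horizontally at the top; its moment arm is the height L sinθ = 3.7·sin54° = 2.993 m, counterclockwise.
For rotational equilibrium, N × 2.993 = 1542, so N = 515.2 N.
ΣFx = 0 ⇒ f = N_wall = 515.2 N. ΣFy = 0 ⇒ N_floor = 980 N.
μ_min = f / N_floor = 515.2 / 980 = 0.526.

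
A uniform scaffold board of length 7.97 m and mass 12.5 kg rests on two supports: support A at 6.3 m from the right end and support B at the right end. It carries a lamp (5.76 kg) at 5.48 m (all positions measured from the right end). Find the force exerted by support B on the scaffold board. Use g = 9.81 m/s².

R_B ≈ 52.4 N

Choose support A as the axis so its reaction then has zero moment arm.
Beam weight: 12.5 × 9.81 = 122.6 N down at 3.985 m → arm 2.315 m, τ = 122.6 × 2.315 = 283.8 N·m clockwise.
Lamp: 5.76 × 9.81 = 56.51 N down at 5.48 m → arm 0.82 m, τ = 56.51 × 0.82 = 46.34 N·m clockwise.
Net load moment about support A = 330.1 N·m clockwise.
Reaction R at support B is upward at 0 m, arm 6.3 m → moment R × 6.3 counterclockwise.
For rotational equilibrium, R × 6.3 = 330.1, so R = 52.4 N.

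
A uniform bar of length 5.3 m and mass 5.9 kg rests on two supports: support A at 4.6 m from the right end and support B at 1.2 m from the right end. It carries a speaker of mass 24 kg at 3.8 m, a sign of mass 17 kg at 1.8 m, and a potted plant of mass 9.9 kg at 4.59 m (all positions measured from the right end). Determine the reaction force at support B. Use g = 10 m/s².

R_B ≈ 231 N

About support A:
Beam weight: 5.9 × 10 = 59 N down at 2.65 m → arm 1.95 m, τ = 59 × 1.95 = 115 N·m clockwise.
Speaker: 24 × 10 = 240 N down at 3.8 m → arm 0.8 m, τ = 240 × 0.8 = 192 N·m clockwise.
Sign: 17 × 10 = 170 N down at 1.8 m → arm 2.8 m, τ = 170 × 2.8 = 476 N·m clockwise.
Potted plant: 9.9 × 10 = 99 N down at 4.59 m → arm 0.01 m, τ = 99 × 0.01 = 0.99 N·m clockwise.
Net load moment about support A = 784 N·m clockwise.
Reaction R at support B is upward at 1.2 m, arm 3.4 m → moment R × 3.4 counterclockwise.
Balancing moments: R × 3.4 = 784, giving R = 231 N.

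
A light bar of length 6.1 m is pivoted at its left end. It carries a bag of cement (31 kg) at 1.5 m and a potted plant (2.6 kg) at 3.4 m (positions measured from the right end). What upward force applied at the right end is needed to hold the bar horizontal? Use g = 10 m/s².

Take moments about the left end.
Bag of cement: 31 × 10 = 310 N down at 1.5 m → arm 4.6 m, τ = 310 × 4.6 = 1426 N·m clockwise.
Potted plant: 2.6 × 10 = 26 N down at 3.4 m → arm 2.7 m, τ = 26 × 2.7 = 70.2 N·m clockwise.
Net moment of the loads = 1496 N·m clockwise.
The upward force F acts at the right end, arm 6.1 m, giving F × 6.1 counterclockwise.
Στ = 0 ⇒ F × 6.1 = 1496 ⇒ F = 1496 / 6.1 = 245 N.

F ≈ 245 N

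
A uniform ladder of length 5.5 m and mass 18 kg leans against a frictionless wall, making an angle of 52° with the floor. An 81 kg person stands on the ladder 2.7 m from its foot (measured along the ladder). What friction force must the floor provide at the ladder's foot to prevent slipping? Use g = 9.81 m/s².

f ≈ 374 N

About the foot of the ladder:
Ladder weight 18×9.81 = 176.6 N acts at 2.75 m along the ladder; its horizontal arm is 2.75·cos52° = 1.693 m → τ = 299 N·m clockwise.
Person: 81×9.81 = 794.6 N at 2.7 m → arm 1.662 m → τ = 1321 N·m clockwise.
Wall normal N acts horizontally at the top; its moment arm is the height L sinθ = 5.5·sin52° = 4.334 m, counterclockwise.
For rotational equilibrium, N × 4.334 = 1620, so N = 374 N.
ΣFx = 0: friction at the foot balances the wall's push, so f = N_wall = 374 N.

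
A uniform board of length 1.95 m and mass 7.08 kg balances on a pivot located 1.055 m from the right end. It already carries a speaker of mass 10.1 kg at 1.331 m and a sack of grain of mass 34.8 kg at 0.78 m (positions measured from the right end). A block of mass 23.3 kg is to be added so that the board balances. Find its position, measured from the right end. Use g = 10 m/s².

Taking torques about the pivot (at 1.055 m from the right end):
Beam weight: 7.08 × 10 = 70.8 N down at 0.975 m → arm 0.08 m, τ = 70.8 × 0.08 = 5.664 N·m clockwise.
Speaker: 10.1 × 10 = 101 N down at 1.331 m → arm 0.276 m, τ = 101 × 0.276 = 27.88 N·m counterclockwise.
Sack of grain: 34.8 × 10 = 348 N down at 0.78 m → arm 0.275 m, τ = 348 × 0.275 = 95.7 N·m clockwise.
Net moment of existing loads = 73.48 N·m clockwise.
The block weighs 23.3 × 10 = 233 N and must supply an equal counterclockwise moment, so its lever arm about the pivot is 73.48 / 233 = 0.315 m.
That puts it at 1.055 + 0.315 = 1.37 m from the right end.

x ≈ 1.37 m from the right end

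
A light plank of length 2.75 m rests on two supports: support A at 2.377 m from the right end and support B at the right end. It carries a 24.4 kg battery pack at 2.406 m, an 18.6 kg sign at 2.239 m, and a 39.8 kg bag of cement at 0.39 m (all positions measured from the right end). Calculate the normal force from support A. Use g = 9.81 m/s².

R_A ≈ 478 N

Choose support B as the axis so its reaction then has zero moment arm.
Battery pack: 24.4 × 9.81 = 239.4 N down at 2.406 m → arm 2.406 m, τ = 239.4 × 2.406 = 576 N·m counterclockwise.
Sign: 18.6 × 9.81 = 182.5 N down at 2.239 m → arm 2.239 m, τ = 182.5 × 2.239 = 408.6 N·m counterclockwise.
Bag of cement: 39.8 × 9.81 = 390.4 N down at 0.39 m → arm 0.39 m, τ = 390.4 × 0.39 = 152.3 N·m counterclockwise.
Net load moment about support B = 1137 N·m counterclockwise.
Reaction R at support A is upward at 2.377 m, arm 2.377 m → moment R × 2.377 clockwise.
Στ = 0 ⇒ R × 2.377 = 1137 ⇒ R = 478 N.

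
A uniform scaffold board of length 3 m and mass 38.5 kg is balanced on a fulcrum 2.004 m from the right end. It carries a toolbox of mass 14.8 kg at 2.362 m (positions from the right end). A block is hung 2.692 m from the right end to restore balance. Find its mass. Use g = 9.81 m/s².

Sum moments about the fulcrum (at 2.004 m from the right end) (the support reaction has zero arm there).
Beam weight: 38.5 × 9.81 = 377.7 N down at 1.5 m → arm 0.504 m, τ = 377.7 × 0.504 = 190.4 N·m clockwise.
Toolbox: 14.8 × 9.81 = 145.2 N down at 2.362 m → arm 0.358 m, τ = 145.2 × 0.358 = 51.98 N·m counterclockwise.
Net moment of known loads = 138.4 N·m clockwise.
An unknown mass m at 2.692 m has arm 0.688 m; its moment is m·g·0.688 counterclockwise.
Setting net torque to zero: m × 9.81 × 0.688 = 138.4 → m = 138.4 / (9.81 × 0.688) = 20.5 kg.

m ≈ 20.5 kg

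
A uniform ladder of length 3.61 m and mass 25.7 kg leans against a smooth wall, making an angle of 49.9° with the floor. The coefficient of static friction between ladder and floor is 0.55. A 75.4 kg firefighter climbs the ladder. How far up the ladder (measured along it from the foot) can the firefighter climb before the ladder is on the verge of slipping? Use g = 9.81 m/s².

d ≈ 2.55 m

Choose the foot of the ladder as the axis so the floor normal and friction both act there and drop out.
Ladder weight 25.7×9.81 = 252.1 N acts at 1.805 m along the ladder; its horizontal arm is 1.805·cos49.9° = 1.163 m → τ = 293.2 N·m clockwise.
Firefighter weight 75.4×9.81 = 739.7 N at distance d → arm d·cos49.9° → τ = 739.7·d·0.6441 clockwise.
Wall normal N at the top has arm L sinθ = 2.761 m counterclockwise, so Στ = 0 gives N·2.761 = 293.2 + 476.4·d.
ΣFy = 0 ⇒ N_floor = 991.8 N, so the maximum friction is μ_s·N_floor = 0.55×991.8 = 545.5 N. ΣFx = 0 ⇒ N_wall = f, so at the slipping point N = 545.5 N.
Substituting: 545.5×2.761 = 293.2 + 476.4·d ⇒ d = (1506 − 293.2) / 476.4 = 2.55 m.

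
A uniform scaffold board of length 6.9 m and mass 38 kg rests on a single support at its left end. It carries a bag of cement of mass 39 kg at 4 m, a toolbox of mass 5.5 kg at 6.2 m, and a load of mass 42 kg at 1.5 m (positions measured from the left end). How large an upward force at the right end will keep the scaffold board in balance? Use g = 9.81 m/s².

Choose the left end as the axis so the unknown pivot reaction has zero arm there.
Beam weight: 38 × 9.81 = 372.8 N down at 3.45 m → arm 3.45 m, τ = 372.8 × 3.45 = 1286 N·m clockwise.
Bag of cement: 39 × 9.81 = 382.6 N down at 4 m → arm 4 m, τ = 382.6 × 4 = 1530 N·m clockwise.
Toolbox: 5.5 × 9.81 = 53.96 N down at 6.2 m → arm 6.2 m, τ = 53.96 × 6.2 = 334.6 N·m clockwise.
Load: 42 × 9.81 = 412 N down at 1.5 m → arm 1.5 m, τ = 412 × 1.5 = 618 N·m clockwise.
Net moment of the loads = 3769 N·m clockwise.
The upward force F acts at the right end, arm 6.9 m, giving F × 6.9 counterclockwise.
Setting net torque to zero: F × 6.9 = 3769 → F = 3769 / 6.9 = 546 N.

F ≈ 546 N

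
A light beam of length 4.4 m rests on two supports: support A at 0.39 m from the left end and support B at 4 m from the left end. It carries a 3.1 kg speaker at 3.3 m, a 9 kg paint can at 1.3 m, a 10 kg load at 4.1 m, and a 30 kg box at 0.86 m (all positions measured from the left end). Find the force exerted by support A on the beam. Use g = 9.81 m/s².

R_A ≈ 325 N

Take moments about support B.
Speaker: 3.1 × 9.81 = 30.41 N down at 3.3 m → arm 0.7 m, τ = 30.41 × 0.7 = 21.29 N·m counterclockwise.
Paint can: 9 × 9.81 = 88.29 N down at 1.3 m → arm 2.7 m, τ = 88.29 × 2.7 = 238.4 N·m counterclockwise.
Load: 10 × 9.81 = 98.1 N down at 4.1 m → arm 0.1 m, τ = 98.1 × 0.1 = 9.81 N·m clockwise.
Box: 30 × 9.81 = 294.3 N down at 0.86 m → arm 3.14 m, τ = 294.3 × 3.14 = 924.1 N·m counterclockwise.
Net load moment about support B = 1174 N·m counterclockwise.
Reaction R at support A is upward at 0.39 m, arm 3.61 m → moment R × 3.61 clockwise.
Στ = 0 ⇒ R × 3.61 = 1174 ⇒ R = 325 N.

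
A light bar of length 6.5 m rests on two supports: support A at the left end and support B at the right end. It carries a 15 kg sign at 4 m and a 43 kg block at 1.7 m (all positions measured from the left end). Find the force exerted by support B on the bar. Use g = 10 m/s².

Taking torques about support A:
Sign: 15 × 10 = 150 N down at 4 m → arm 4 m, τ = 150 × 4 = 600 N·m clockwise.
Block: 43 × 10 = 430 N down at 1.7 m → arm 1.7 m, τ = 430 × 1.7 = 731 N·m clockwise.
Net load moment about support A = 1331 N·m clockwise.
Reaction R at support B is upward at 6.5 m, arm 6.5 m → moment R × 6.5 counterclockwise.
For rotational equilibrium, R × 6.5 = 1331, so R = 205 N.

R_B ≈ 205 N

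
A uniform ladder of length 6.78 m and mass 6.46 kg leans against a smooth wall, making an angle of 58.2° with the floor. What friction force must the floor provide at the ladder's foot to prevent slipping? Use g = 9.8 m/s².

Taking torques about the foot of the ladder:
Ladder weight 6.46×9.8 = 63.31 N acts at 3.39 m along the ladder; its horizontal arm is 3.39·cos58.2° = 1.786 m → τ = 113.1 N·m clockwise.
Wall normal N acts horizontally at the top; its moment arm is the height L sinθ = 6.78·sin58.2° = 5.762 m, counterclockwise.
Στ = 0 ⇒ N × 5.762 = 113.1 ⇒ N = 19.6 N.
ΣFx = 0: friction at the foot balances the wall's push, so f = N_wall = 19.6 N.

f ≈ 19.6 N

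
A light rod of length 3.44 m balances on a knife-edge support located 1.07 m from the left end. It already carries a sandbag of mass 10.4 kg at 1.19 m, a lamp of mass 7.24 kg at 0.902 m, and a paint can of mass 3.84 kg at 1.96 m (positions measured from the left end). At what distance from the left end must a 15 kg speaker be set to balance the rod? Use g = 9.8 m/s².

Sum moments about the knife-edge support (at 1.07 m from the left end) (the support reaction has zero arm there).
Sandbag: 10.4 × 9.8 = 101.9 N down at 1.19 m → arm 0.12 m, τ = 101.9 × 0.12 = 12.23 N·m clockwise.
Lamp: 7.24 × 9.8 = 70.95 N down at 0.902 m → arm 0.168 m, τ = 70.95 × 0.168 = 11.92 N·m counterclockwise.
Paint can: 3.84 × 9.8 = 37.63 N down at 1.96 m → arm 0.89 m, τ = 37.63 × 0.89 = 33.49 N·m clockwise.
Net moment of existing loads = 33.8 N·m clockwise.
The speaker weighs 15 × 9.8 = 147 N and must supply an equal counterclockwise moment, so its lever arm about the knife-edge support is 33.8 / 147 = 0.23 m.
That puts it at 1.07 − 0.23 = 0.84 m from the left end.

x ≈ 0.84 m from the left end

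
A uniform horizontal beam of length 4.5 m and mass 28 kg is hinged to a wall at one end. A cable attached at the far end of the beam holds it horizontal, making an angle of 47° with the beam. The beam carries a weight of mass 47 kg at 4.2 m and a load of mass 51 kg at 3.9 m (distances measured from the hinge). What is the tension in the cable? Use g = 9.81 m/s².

Taking torques about the hinge:
Beam weight: 28 × 9.81 = 274.7 N down at 2.25 m → arm 2.25 m, τ = 274.7 × 2.25 = 618.1 N·m clockwise.
Weight: 47 × 9.81 = 461.1 N down at 4.2 m → arm 4.2 m, τ = 461.1 × 4.2 = 1937 N·m clockwise.
Load: 51 × 9.81 = 500.3 N down at 3.9 m → arm 3.9 m, τ = 500.3 × 3.9 = 1951 N·m clockwise.
Total clockwise load moment = 4506 N·m.
The cable tension T acts at 4.5 m; only its component perpendicular to the beam, T sinθ, produces torque. sin 47° = 0.7314.
Setting net torque to zero: T × 4.5 × 0.7314 = 4506 → T = 4506 / 3.291 = 1370 N.

T ≈ 1370 N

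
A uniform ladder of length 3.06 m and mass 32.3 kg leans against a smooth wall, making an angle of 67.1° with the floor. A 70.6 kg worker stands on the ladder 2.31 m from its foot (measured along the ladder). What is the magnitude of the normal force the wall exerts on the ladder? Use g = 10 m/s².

Choose the foot of the ladder as the axis so the floor normal and friction both act there and drop out.
Ladder weight 32.3×10 = 323 N acts at 1.53 m along the ladder; its horizontal arm is 1.53·cos67.1° = 0.5954 m → τ = 192.3 N·m clockwise.
Worker: 70.6×10 = 706 N at 2.31 m → arm 0.8989 m → τ = 634.6 N·m clockwise.
Wall normal N acts horizontally at the top; its moment arm is the height L sinθ = 3.06·sin67.1° = 2.819 m, counterclockwise.
Balancing moments: N × 2.819 = 826.9, giving N = 293 N.

N_wall ≈ 293 N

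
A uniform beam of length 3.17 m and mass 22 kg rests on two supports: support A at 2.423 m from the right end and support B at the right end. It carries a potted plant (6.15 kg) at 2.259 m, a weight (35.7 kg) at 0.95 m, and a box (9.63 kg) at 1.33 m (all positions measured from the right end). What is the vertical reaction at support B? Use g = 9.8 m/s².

R_B ≈ 334 N

Choose support A as the axis so its reaction then has zero moment arm.
Beam weight: 22 × 9.8 = 215.6 N down at 1.585 m → arm 0.838 m, τ = 215.6 × 0.838 = 180.7 N·m clockwise.
Potted plant: 6.15 × 9.8 = 60.27 N down at 2.259 m → arm 0.164 m, τ = 60.27 × 0.164 = 9.884 N·m clockwise.
Weight: 35.7 × 9.8 = 349.9 N down at 0.95 m → arm 1.473 m, τ = 349.9 × 1.473 = 515.4 N·m clockwise.
Box: 9.63 × 9.8 = 94.37 N down at 1.33 m → arm 1.093 m, τ = 94.37 × 1.093 = 103.1 N·m clockwise.
Net load moment about support A = 809.1 N·m clockwise.
Reaction R at support B is upward at 0 m, arm 2.423 m → moment R × 2.423 counterclockwise.
Setting net torque to zero: R × 2.423 = 809.1 → R = 334 N.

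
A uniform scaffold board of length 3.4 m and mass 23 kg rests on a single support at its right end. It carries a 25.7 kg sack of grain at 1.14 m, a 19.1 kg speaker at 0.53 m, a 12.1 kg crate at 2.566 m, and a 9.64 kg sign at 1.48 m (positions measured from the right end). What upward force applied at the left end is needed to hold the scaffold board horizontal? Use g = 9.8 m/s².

Sum moments about the right end (the unknown pivot reaction has zero arm there).
Beam weight: 23 × 9.8 = 225.4 N down at 1.7 m → arm 1.7 m, τ = 225.4 × 1.7 = 383.2 N·m counterclockwise.
Sack of grain: 25.7 × 9.8 = 251.9 N down at 1.14 m → arm 1.14 m, τ = 251.9 × 1.14 = 287.2 N·m counterclockwise.
Speaker: 19.1 × 9.8 = 187.2 N down at 0.53 m → arm 0.53 m, τ = 187.2 × 0.53 = 99.22 N·m counterclockwise.
Crate: 12.1 × 9.8 = 118.6 N down at 2.566 m → arm 2.566 m, τ = 118.6 × 2.566 = 304.3 N·m counterclockwise.
Sign: 9.64 × 9.8 = 94.47 N down at 1.48 m → arm 1.48 m, τ = 94.47 × 1.48 = 139.8 N·m counterclockwise.
Net moment of the loads = 1214 N·m counterclockwise.
The upward force F acts at the left end, arm 3.4 m, giving F × 3.4 clockwise.
For rotational equilibrium, F × 3.4 = 1214, so F = 1214 / 3.4 = 357 N.

F ≈ 357 N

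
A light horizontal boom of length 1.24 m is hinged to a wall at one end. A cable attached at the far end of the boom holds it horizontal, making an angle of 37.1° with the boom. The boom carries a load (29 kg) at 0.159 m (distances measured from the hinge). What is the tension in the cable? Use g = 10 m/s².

T ≈ 61.6 N

About the hinge:
Load: 29 × 10 = 290 N down at 0.159 m → arm 0.159 m, τ = 290 × 0.159 = 46.11 N·m clockwise.
Total clockwise load moment = 46.11 N·m.
The cable tension T acts at 1.24 m; only its component perpendicular to the boom, T sinθ, produces torque. sin 37.1° = 0.6032.
Balancing moments: T × 1.24 × 0.6032 = 46.11, giving T = 46.11 / 0.748 = 61.6 N.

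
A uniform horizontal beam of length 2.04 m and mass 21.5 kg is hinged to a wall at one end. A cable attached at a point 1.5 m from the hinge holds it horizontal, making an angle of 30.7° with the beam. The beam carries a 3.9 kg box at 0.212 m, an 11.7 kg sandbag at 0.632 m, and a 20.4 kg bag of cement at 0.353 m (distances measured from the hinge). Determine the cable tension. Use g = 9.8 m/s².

T ≈ 478 N

Choose the hinge as the axis so the unknown hinge reaction has zero arm there.
Beam weight: 21.5 × 9.8 = 210.7 N down at 1.02 m → arm 1.02 m, τ = 210.7 × 1.02 = 214.9 N·m clockwise.
Box: 3.9 × 9.8 = 38.22 N down at 0.212 m → arm 0.212 m, τ = 38.22 × 0.212 = 8.103 N·m clockwise.
Sandbag: 11.7 × 9.8 = 114.7 N down at 0.632 m → arm 0.632 m, τ = 114.7 × 0.632 = 72.49 N·m clockwise.
Bag of cement: 20.4 × 9.8 = 199.9 N down at 0.353 m → arm 0.353 m, τ = 199.9 × 0.353 = 70.56 N·m clockwise.
Total clockwise load moment = 366.1 N·m.
The cable tension T acts at 1.5 m; only its component perpendicular to the beam, T sinθ, produces torque. sin 30.7° = 0.5105.
For rotational equilibrium, T × 1.5 × 0.5105 = 366.1, so T = 366.1 / 0.7657 = 478 N.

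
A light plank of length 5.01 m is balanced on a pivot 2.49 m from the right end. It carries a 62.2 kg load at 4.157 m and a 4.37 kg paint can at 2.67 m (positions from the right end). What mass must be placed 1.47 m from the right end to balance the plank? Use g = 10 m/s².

Sum moments about the pivot (at 2.49 m from the right end) (the support reaction has zero arm there).
Load: 62.2 × 10 = 622 N down at 4.157 m → arm 1.667 m, τ = 622 × 1.667 = 1037 N·m counterclockwise.
Paint can: 4.37 × 10 = 43.7 N down at 2.67 m → arm 0.18 m, τ = 43.7 × 0.18 = 7.866 N·m counterclockwise.
Net moment of known loads = 1045 N·m counterclockwise.
An unknown mass m at 1.47 m has arm 1.02 m; its moment is m·g·1.02 clockwise.
Στ = 0 ⇒ m × 10 × 1.02 = 1045 ⇒ m = 1045 / (10 × 1.02) = 102 kg.

m ≈ 102 kg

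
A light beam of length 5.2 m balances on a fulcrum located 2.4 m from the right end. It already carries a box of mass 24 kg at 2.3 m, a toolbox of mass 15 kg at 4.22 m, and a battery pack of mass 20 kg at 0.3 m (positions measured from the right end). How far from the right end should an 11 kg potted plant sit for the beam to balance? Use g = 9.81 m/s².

x ≈ 3.95 m from the right end

About the fulcrum (at 2.4 m from the right end):
Box: 24 × 9.81 = 235.4 N down at 2.3 m → arm 0.1 m, τ = 235.4 × 0.1 = 23.54 N·m clockwise.
Toolbox: 15 × 9.81 = 147.2 N down at 4.22 m → arm 1.82 m, τ = 147.2 × 1.82 = 267.9 N·m counterclockwise.
Battery pack: 20 × 9.81 = 196.2 N down at 0.3 m → arm 2.1 m, τ = 196.2 × 2.1 = 412 N·m clockwise.
Net moment of existing loads = 167.6 N·m clockwise.
The potted plant weighs 11 × 9.81 = 107.9 N and must supply an equal counterclockwise moment, so its lever arm about the fulcrum is 167.6 / 107.9 = 1.55 m.
That puts it at 2.4 + 1.55 = 3.95 m from the right end.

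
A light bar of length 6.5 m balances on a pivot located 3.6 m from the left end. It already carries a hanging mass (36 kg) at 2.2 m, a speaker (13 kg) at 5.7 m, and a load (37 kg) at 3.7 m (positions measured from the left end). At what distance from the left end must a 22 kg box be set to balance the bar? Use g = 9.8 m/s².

x ≈ 4.48 m from the left end

About the pivot (at 3.6 m from the left end):
Hanging mass: 36 × 9.8 = 352.8 N down at 2.2 m → arm 1.4 m, τ = 352.8 × 1.4 = 493.9 N·m counterclockwise.
Speaker: 13 × 9.8 = 127.4 N down at 5.7 m → arm 2.1 m, τ = 127.4 × 2.1 = 267.5 N·m clockwise.
Load: 37 × 9.8 = 362.6 N down at 3.7 m → arm 0.1 m, τ = 362.6 × 0.1 = 36.26 N·m clockwise.
Net moment of existing loads = 190.1 N·m counterclockwise.
The box weighs 22 × 9.8 = 215.6 N and must supply an equal clockwise moment, so its lever arm about the pivot is 190.1 / 215.6 = 0.882 m.
That puts it at 3.6 + 0.882 = 4.48 m from the left end.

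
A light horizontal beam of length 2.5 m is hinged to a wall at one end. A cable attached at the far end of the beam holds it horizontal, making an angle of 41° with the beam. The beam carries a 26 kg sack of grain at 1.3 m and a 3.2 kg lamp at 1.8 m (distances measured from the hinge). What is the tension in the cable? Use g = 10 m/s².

Sum moments about the hinge (the unknown hinge reaction has zero arm there).
Sack of grain: 26 × 10 = 260 N down at 1.3 m → arm 1.3 m, τ = 260 × 1.3 = 338 N·m clockwise.
Lamp: 3.2 × 10 = 32 N down at 1.8 m → arm 1.8 m, τ = 32 × 1.8 = 57.6 N·m clockwise.
Total clockwise load moment = 395.6 N·m.
The cable tension T acts at 2.5 m; only its component perpendicular to the beam, T sinθ, produces torque. sin 41° = 0.6561.
Balancing moments: T × 2.5 × 0.6561 = 395.6, giving T = 395.6 / 1.64 = 241 N.

T ≈ 241 N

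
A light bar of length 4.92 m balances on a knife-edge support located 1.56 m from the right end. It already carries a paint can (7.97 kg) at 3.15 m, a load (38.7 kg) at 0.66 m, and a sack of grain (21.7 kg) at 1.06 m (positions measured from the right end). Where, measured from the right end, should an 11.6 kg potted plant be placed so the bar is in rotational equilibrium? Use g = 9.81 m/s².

x ≈ 4.41 m from the right end

Take moments about the knife-edge support (at 1.56 m from the right end).
Paint can: 7.97 × 9.81 = 78.19 N down at 3.15 m → arm 1.59 m, τ = 78.19 × 1.59 = 124.3 N·m counterclockwise.
Load: 38.7 × 9.81 = 379.6 N down at 0.66 m → arm 0.9 m, τ = 379.6 × 0.9 = 341.6 N·m clockwise.
Sack of grain: 21.7 × 9.81 = 212.9 N down at 1.06 m → arm 0.5 m, τ = 212.9 × 0.5 = 106.5 N·m clockwise.
Net moment of existing loads = 323.8 N·m clockwise.
The potted plant weighs 11.6 × 9.81 = 113.8 N and must supply an equal counterclockwise moment, so its lever arm about the knife-edge support is 323.8 / 113.8 = 2.85 m.
That puts it at 1.56 + 2.85 = 4.41 m from the right end.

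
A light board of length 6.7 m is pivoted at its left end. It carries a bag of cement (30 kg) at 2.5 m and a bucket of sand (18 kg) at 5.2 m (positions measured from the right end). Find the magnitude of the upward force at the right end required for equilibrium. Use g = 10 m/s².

F ≈ 228 N

Take moments about the left end.
Bag of cement: 30 × 10 = 300 N down at 2.5 m → arm 4.2 m, τ = 300 × 4.2 = 1260 N·m clockwise.
Bucket of sand: 18 × 10 = 180 N down at 5.2 m → arm 1.5 m, τ = 180 × 1.5 = 270 N·m clockwise.
Net moment of the loads = 1530 N·m clockwise.
The upward force F acts at the right end, arm 6.7 m, giving F × 6.7 counterclockwise.
Balancing moments: F × 6.7 = 1530, giving F = 1530 / 6.7 = 228 N.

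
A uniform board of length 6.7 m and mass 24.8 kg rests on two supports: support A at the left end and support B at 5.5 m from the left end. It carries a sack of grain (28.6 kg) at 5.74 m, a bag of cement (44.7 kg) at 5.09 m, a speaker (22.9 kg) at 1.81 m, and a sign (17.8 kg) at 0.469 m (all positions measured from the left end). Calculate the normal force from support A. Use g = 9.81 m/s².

Taking torques about support B:
Beam weight: 24.8 × 9.81 = 243.3 N down at 3.35 m → arm 2.15 m, τ = 243.3 × 2.15 = 523.1 N·m counterclockwise.
Sack of grain: 28.6 × 9.81 = 280.6 N down at 5.74 m → arm 0.24 m, τ = 280.6 × 0.24 = 67.34 N·m clockwise.
Bag of cement: 44.7 × 9.81 = 438.5 N down at 5.09 m → arm 0.41 m, τ = 438.5 × 0.41 = 179.8 N·m counterclockwise.
Speaker: 22.9 × 9.81 = 224.6 N down at 1.81 m → arm 3.69 m, τ = 224.6 × 3.69 = 828.8 N·m counterclockwise.
Sign: 17.8 × 9.81 = 174.6 N down at 0.469 m → arm 5.031 m, τ = 174.6 × 5.031 = 878.4 N·m counterclockwise.
Net load moment about support B = 2343 N·m counterclockwise.
Reaction R at support A is upward at 0 m, arm 5.5 m → moment R × 5.5 clockwise.
For rotational equilibrium, R × 5.5 = 2343, so R = 426 N.

R_A ≈ 426 N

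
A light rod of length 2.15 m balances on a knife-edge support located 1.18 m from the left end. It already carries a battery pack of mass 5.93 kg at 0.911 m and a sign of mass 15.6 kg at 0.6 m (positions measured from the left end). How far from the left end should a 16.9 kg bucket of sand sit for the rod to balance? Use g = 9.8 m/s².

Taking torques about the knife-edge support (at 1.18 m from the left end):
Battery pack: 5.93 × 9.8 = 58.11 N down at 0.911 m → arm 0.269 m, τ = 58.11 × 0.269 = 15.63 N·m counterclockwise.
Sign: 15.6 × 9.8 = 152.9 N down at 0.6 m → arm 0.58 m, τ = 152.9 × 0.58 = 88.68 N·m counterclockwise.
Net moment of existing loads = 104.3 N·m counterclockwise.
The bucket of sand weighs 16.9 × 9.8 = 165.6 N and must supply an equal clockwise moment, so its lever arm about the knife-edge support is 104.3 / 165.6 = 0.63 m.
That puts it at 1.18 + 0.63 = 1.81 m from the left end.

x ≈ 1.81 m from the left end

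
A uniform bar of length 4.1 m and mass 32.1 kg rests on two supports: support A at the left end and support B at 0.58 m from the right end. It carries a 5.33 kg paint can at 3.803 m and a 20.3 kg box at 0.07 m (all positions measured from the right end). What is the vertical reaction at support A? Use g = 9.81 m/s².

Sum moments about support B (its reaction then has zero moment arm).
Beam weight: 32.1 × 9.81 = 314.9 N down at 2.05 m → arm 1.47 m, τ = 314.9 × 1.47 = 462.9 N·m counterclockwise.
Paint can: 5.33 × 9.81 = 52.29 N down at 3.803 m → arm 3.223 m, τ = 52.29 × 3.223 = 168.5 N·m counterclockwise.
Box: 20.3 × 9.81 = 199.1 N down at 0.07 m → arm 0.51 m, τ = 199.1 × 0.51 = 101.5 N·m clockwise.
Net load moment about support B = 529.9 N·m counterclockwise.
Reaction R at support A is upward at 4.1 m, arm 3.52 m → moment R × 3.52 clockwise.
Στ = 0 ⇒ R × 3.52 = 529.9 ⇒ R = 151 N.

R_A ≈ 151 N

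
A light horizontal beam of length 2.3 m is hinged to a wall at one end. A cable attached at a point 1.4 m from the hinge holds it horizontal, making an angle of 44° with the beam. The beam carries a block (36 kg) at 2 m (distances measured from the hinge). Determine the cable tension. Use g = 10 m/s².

T ≈ 740 N

Taking torques about the hinge:
Block: 36 × 10 = 360 N down at 2 m → arm 2 m, τ = 360 × 2 = 720 N·m clockwise.
Total clockwise load moment = 720 N·m.
The cable tension T acts at 1.4 m; only its component perpendicular to the beam, T sinθ, produces torque. sin 44° = 0.6947.
Στ = 0 ⇒ T × 1.4 × 0.6947 = 720 ⇒ T = 720 / 0.9726 = 740 N.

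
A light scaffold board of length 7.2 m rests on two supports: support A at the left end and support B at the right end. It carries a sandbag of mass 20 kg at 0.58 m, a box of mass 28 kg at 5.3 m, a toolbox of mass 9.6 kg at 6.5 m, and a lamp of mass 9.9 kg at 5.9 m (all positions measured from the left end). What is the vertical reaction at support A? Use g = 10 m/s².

Sum moments about support B (its reaction then has zero moment arm).
Sandbag: 20 × 10 = 200 N down at 0.58 m → arm 6.62 m, τ = 200 × 6.62 = 1324 N·m counterclockwise.
Box: 28 × 10 = 280 N down at 5.3 m → arm 1.9 m, τ = 280 × 1.9 = 532 N·m counterclockwise.
Toolbox: 9.6 × 10 = 96 N down at 6.5 m → arm 0.7 m, τ = 96 × 0.7 = 67.2 N·m counterclockwise.
Lamp: 9.9 × 10 = 99 N down at 5.9 m → arm 1.3 m, τ = 99 × 1.3 = 128.7 N·m counterclockwise.
Net load moment about support B = 2052 N·m counterclockwise.
Reaction R at support A is upward at 0 m, arm 7.2 m → moment R × 7.2 clockwise.
Setting net torque to zero: R × 7.2 = 2052 → R = 285 N.

R_A ≈ 285 N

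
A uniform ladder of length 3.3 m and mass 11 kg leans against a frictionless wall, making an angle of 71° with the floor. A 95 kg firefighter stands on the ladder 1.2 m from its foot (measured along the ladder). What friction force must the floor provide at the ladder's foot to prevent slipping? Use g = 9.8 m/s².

About the foot of the ladder:
Ladder weight 11×9.8 = 107.8 N acts at 1.65 m along the ladder; its horizontal arm is 1.65·cos71° = 0.5372 m → τ = 57.91 N·m clockwise.
Firefighter: 95×9.8 = 931 N at 1.2 m → arm 0.3907 m → τ = 363.7 N·m clockwise.
Wall normal N acts horizontally at the top; its moment arm is the height L sinθ = 3.3·sin71° = 3.12 m, counterclockwise.
Στ = 0 ⇒ N × 3.12 = 421.6 ⇒ N = 135 N.
ΣFx = 0: friction at the foot balances the wall's push, so f = N_wall = 135 N.

f ≈ 135 N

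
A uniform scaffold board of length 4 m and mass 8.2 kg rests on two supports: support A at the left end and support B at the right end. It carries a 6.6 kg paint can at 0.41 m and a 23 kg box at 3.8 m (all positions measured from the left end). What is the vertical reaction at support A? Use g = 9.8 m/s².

R_A ≈ 110 N

Choose support B as the axis so its reaction then has zero moment arm.
Beam weight: 8.2 × 9.8 = 80.36 N down at 2 m → arm 2 m, τ = 80.36 × 2 = 160.7 N·m counterclockwise.
Paint can: 6.6 × 9.8 = 64.68 N down at 0.41 m → arm 3.59 m, τ = 64.68 × 3.59 = 232.2 N·m counterclockwise.
Box: 23 × 9.8 = 225.4 N down at 3.8 m → arm 0.2 m, τ = 225.4 × 0.2 = 45.08 N·m counterclockwise.
Net load moment about support B = 438 N·m counterclockwise.
Reaction R at support A is upward at 0 m, arm 4 m → moment R × 4 clockwise.
Balancing moments: R × 4 = 438, giving R = 110 N.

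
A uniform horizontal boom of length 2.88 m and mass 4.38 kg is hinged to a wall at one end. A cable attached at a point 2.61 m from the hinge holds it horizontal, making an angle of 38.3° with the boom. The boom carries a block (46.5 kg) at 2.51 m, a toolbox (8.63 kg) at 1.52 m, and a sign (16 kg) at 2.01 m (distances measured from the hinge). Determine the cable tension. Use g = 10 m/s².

Taking torques about the hinge:
Beam weight: 4.38 × 10 = 43.8 N down at 1.44 m → arm 1.44 m, τ = 43.8 × 1.44 = 63.07 N·m clockwise.
Block: 46.5 × 10 = 465 N down at 2.51 m → arm 2.51 m, τ = 465 × 2.51 = 1167 N·m clockwise.
Toolbox: 8.63 × 10 = 86.3 N down at 1.52 m → arm 1.52 m, τ = 86.3 × 1.52 = 131.2 N·m clockwise.
Sign: 16 × 10 = 160 N down at 2.01 m → arm 2.01 m, τ = 160 × 2.01 = 321.6 N·m clockwise.
Total clockwise load moment = 1683 N·m.
The cable tension T acts at 2.61 m; only its component perpendicular to the boom, T sinθ, produces torque. sin 38.3° = 0.6198.
For rotational equilibrium, T × 2.61 × 0.6198 = 1683, so T = 1683 / 1.618 = 1040 N.

T ≈ 1040 N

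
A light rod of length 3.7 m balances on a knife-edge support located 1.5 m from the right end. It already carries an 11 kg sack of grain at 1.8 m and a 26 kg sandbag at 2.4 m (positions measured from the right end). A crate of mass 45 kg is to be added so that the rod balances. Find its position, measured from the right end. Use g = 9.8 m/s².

Sum moments about the knife-edge support (at 1.5 m from the right end) (the support reaction has zero arm there).
Sack of grain: 11 × 9.8 = 107.8 N down at 1.8 m → arm 0.3 m, τ = 107.8 × 0.3 = 32.34 N·m counterclockwise.
Sandbag: 26 × 9.8 = 254.8 N down at 2.4 m → arm 0.9 m, τ = 254.8 × 0.9 = 229.3 N·m counterclockwise.
Net moment of existing loads = 261.6 N·m counterclockwise.
The crate weighs 45 × 9.8 = 441 N and must supply an equal clockwise moment, so its lever arm about the knife-edge support is 261.6 / 441 = 0.593 m.
That puts it at 1.5 − 0.593 = 0.907 m from the right end.

x ≈ 0.907 m from the right end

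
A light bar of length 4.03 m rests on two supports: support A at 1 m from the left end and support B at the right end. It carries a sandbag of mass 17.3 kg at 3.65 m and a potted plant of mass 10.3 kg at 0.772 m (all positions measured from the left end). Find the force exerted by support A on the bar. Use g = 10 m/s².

Sum moments about support B (its reaction then has zero moment arm).
Sandbag: 17.3 × 10 = 173 N down at 3.65 m → arm 0.38 m, τ = 173 × 0.38 = 65.74 N·m counterclockwise.
Potted plant: 10.3 × 10 = 103 N down at 0.772 m → arm 3.258 m, τ = 103 × 3.258 = 335.6 N·m counterclockwise.
Net load moment about support B = 401.3 N·m counterclockwise.
Reaction R at support A is upward at 1 m, arm 3.03 m → moment R × 3.03 clockwise.
Στ = 0 ⇒ R × 3.03 = 401.3 ⇒ R = 132 N.

R_A ≈ 132 N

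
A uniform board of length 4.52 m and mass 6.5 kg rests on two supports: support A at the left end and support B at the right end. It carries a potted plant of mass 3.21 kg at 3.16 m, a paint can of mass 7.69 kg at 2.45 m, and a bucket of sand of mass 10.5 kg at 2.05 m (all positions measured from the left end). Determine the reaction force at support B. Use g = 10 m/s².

Take moments about support A.
Beam weight: 6.5 × 10 = 65 N down at 2.26 m → arm 2.26 m, τ = 65 × 2.26 = 146.9 N·m clockwise.
Potted plant: 3.21 × 10 = 32.1 N down at 3.16 m → arm 3.16 m, τ = 32.1 × 3.16 = 101.4 N·m clockwise.
Paint can: 7.69 × 10 = 76.9 N down at 2.45 m → arm 2.45 m, τ = 76.9 × 2.45 = 188.4 N·m clockwise.
Bucket of sand: 10.5 × 10 = 105 N down at 2.05 m → arm 2.05 m, τ = 105 × 2.05 = 215.2 N·m clockwise.
Net load moment about support A = 651.9 N·m clockwise.
Reaction R at support B is upward at 4.52 m, arm 4.52 m → moment R × 4.52 counterclockwise.
For rotational equilibrium, R × 4.52 = 651.9, so R = 144 N.

R_B ≈ 144 N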